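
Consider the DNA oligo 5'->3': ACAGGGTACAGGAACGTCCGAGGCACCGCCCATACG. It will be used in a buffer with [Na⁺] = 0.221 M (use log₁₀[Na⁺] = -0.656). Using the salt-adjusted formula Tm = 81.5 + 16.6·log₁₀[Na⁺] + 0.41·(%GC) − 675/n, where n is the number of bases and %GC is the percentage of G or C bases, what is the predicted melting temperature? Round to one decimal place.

Length n = 36. Counting bases: G=11, C=12, A=10, T=3
G+C = 23, so %GC = 23/36 × 100 = 63.889%
Salt term: 16.6 × (-0.656) = -10.89
GC term: 0.41 × 63.889 = 26.194; length term: −675/36 = −18.75
Tm = 81.5 + (-10.89) + 26.194 − 18.75 = 78.054 → 78.1°C

78.1°C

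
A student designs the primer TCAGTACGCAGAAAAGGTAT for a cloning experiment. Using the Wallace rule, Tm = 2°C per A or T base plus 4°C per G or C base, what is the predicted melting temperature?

A=8, G=5, C=3, T=4
So N_AT = 12 and N_GC = 8.
Tm = 2×12 + 4×8 = 56°C

56°C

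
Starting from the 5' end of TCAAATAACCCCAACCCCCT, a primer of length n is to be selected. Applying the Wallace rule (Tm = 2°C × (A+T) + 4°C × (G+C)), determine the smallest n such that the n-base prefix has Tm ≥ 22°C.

First 8 bases: TCAAATAA → Tm = 18°C (< 22°C)
First 9 bases: TCAAATAAC → Tm = 22°C (≥ 22°C)
Each additional base adds 2°C (A/T) or 4°C (G/C), so Tm is non-decreasing in n; n = 9 is the first length to reach 22°C.

n = 9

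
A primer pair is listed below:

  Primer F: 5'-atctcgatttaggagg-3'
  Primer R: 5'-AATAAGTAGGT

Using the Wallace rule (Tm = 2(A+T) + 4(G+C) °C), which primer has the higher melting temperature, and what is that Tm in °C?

Primer F: A+T=9, G+C=7 → Tm = 2(9)+4(7) = 46°C
Primer R: A+T=8, G+C=3 → Tm = 2(8)+4(3) = 28°C
46°C vs 28°C → primer F is higher.

Primer F, 46°C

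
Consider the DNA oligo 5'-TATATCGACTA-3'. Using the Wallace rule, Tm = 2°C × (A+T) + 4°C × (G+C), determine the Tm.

Counting bases: G=1, T=4, A=4, C=2
AT pairs contribute 8, GC pairs contribute 3.
Tm = 4·3 + 2·8 = 12 + 16 = 28°C

28°C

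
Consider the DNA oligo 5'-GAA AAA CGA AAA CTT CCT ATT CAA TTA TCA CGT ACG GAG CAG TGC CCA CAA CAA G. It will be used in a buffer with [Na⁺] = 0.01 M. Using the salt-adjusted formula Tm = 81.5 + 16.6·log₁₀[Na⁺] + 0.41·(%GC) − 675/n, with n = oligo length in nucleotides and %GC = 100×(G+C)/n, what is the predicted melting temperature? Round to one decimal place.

53.2°C

Length n = 55. Counting bases: C=14, A=22, T=10, G=9
G+C = 23, so %GC = 23/55 × 100 = 41.818%
Salt term: 16.6 × (-2) = -33.2
GC term: 0.41 × 41.818 = 17.145; length term: −675/55 = −12.273
Tm = 81.5 + (-33.2) + 17.145 − 12.273 = 53.172 → 53.2°C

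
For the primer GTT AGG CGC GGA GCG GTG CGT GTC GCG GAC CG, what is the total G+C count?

24

T=5, A=3, C=8, G=16
G+C = 16 + 8 = 24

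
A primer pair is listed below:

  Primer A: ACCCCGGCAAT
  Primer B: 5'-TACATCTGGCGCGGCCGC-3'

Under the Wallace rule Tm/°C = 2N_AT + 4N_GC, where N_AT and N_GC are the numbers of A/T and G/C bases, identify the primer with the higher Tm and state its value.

Primer B, 62°C

Primer A: A+T=4, G+C=7 → Tm = 2(4)+4(7) = 36°C
Primer B: A+T=5, G+C=13 → Tm = 2(5)+4(13) = 62°C
36°C vs 62°C → primer B is higher.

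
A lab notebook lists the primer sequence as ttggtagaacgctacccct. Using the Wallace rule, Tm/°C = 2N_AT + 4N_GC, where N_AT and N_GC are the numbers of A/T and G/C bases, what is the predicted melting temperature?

A=4, G=4, T=5, C=6
So N_AT = 9 and N_GC = 10.
Tm = 2(9) + 4(10) = 18 + 40 = 58°C

58°C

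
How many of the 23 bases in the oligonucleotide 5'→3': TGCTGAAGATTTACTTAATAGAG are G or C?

Counting bases: C=2, G=5, T=8, A=8
Total G or C: 5 + 2 = 7

7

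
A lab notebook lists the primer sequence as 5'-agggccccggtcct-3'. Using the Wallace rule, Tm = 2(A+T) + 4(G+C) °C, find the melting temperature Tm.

Base counts: T=2, G=5, C=6, A=1
So N_AT = 3 and N_GC = 11.
Tm = 2(3) + 4(11) = 6 + 44 = 50°C

50°C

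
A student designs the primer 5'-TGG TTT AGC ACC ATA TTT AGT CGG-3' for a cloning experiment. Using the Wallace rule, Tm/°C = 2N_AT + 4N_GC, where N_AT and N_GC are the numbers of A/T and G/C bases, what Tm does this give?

68°C

Scanning the sequence gives G=6, C=4, A=5, T=9.
A+T = 14, G+C = 10
Tm = 4·10 + 2·14 = 40 + 28 = 68°C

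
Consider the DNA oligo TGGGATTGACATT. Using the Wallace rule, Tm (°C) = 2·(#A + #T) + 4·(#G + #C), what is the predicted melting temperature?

36°C

Base counts: T=5, C=1, G=4, A=3
A+T = 8, G+C = 5
Tm = 2×8 + 4×5 = 36°C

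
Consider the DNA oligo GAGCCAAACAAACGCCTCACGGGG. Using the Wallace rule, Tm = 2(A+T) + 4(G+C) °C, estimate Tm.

Base counts: C=8, A=8, G=7, T=1
AT pairs contribute 9, GC pairs contribute 15.
Tm = 2(9) + 4(15) = 18 + 60 = 78°C

78°C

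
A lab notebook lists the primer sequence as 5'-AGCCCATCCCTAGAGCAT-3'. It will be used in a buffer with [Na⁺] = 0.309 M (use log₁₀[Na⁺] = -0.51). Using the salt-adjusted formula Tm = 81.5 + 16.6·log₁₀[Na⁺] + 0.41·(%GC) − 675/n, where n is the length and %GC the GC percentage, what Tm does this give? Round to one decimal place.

58.3°C

Length n = 18. Counting bases: T=3, A=5, C=7, G=3
G+C = 10, so %GC = 10/18 × 100 = 55.556%
Salt term: 16.6 × (-0.51) = -8.466
GC term: 0.41 × 55.556 = 22.778; length term: −675/18 = −37.5
Tm = 81.5 + (-8.466) + 22.778 − 37.5 = 58.312 → 58.3°C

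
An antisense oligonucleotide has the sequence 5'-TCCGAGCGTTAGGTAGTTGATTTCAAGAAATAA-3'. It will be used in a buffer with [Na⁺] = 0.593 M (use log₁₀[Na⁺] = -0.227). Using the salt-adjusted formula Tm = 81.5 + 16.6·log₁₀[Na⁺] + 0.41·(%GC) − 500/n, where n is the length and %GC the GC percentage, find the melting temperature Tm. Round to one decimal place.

Length n = 33. Scanning the sequence gives T=10, A=11, G=8, C=4.
G+C = 12, so %GC = 12/33 × 100 = 36.364%
Salt term: 16.6 × (-0.227) = -3.768
GC term: 0.41 × 36.364 = 14.909; length term: −500/33 = −15.152
Tm = 81.5 + (-3.768) + 14.909 − 15.152 = 77.489 → 77.5°C

77.5°C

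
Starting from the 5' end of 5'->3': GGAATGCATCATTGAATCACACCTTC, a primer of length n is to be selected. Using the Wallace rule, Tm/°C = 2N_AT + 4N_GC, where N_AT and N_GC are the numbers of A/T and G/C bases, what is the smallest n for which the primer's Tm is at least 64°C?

First 22 bases: GGAATGCATCATTGAATCACAC → Tm = 62°C (< 64°C)
First 23 bases: GGAATGCATCATTGAATCACACC → Tm = 66°C (≥ 64°C)
Since every base adds ≥2°C, Tm only increases with n, so the threshold is first crossed at n = 23.

n = 23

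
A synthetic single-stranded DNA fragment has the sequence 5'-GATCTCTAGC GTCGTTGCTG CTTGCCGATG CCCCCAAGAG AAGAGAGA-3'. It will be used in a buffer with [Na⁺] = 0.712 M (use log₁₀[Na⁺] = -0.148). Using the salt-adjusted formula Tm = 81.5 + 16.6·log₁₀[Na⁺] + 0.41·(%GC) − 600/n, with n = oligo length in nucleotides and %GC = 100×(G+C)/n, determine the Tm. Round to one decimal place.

Length n = 48. Counting bases: A=11, T=10, G=14, C=13
G+C = 27, so %GC = 27/48 × 100 = 56.25%
Salt term: 16.6 × (-0.148) = -2.457
GC term: 0.41 × 56.25 = 23.062; length term: −600/48 = −12.5
Tm = 81.5 + (-2.457) + 23.062 − 12.5 = 89.605 → 89.6°C

89.6°C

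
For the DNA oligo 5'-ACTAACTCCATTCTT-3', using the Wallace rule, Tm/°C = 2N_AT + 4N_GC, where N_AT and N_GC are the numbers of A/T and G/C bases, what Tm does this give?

40°C

Counting bases: A=4, T=6, C=5, G=0
So N_AT = 10 and N_GC = 5.
Tm = 2×10 + 4×5 = 40°C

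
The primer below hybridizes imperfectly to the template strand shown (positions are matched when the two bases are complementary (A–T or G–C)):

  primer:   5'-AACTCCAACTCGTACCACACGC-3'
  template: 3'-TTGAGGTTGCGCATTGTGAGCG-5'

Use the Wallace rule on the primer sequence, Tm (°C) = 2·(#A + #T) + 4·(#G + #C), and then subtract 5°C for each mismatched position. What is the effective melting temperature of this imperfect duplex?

53°C

Primer base counts: A=7, T=3, G=2, C=10 → A+T=10, G+C=12
Perfect-match Tm = 2(10) + 4(12) = 20 + 48 = 68°C
Mismatches (positions where the bases are not complementary): 3 (at positions 10, 15, 19)
Effective Tm = 68 − 3×5 = 68 − 15 = 53°C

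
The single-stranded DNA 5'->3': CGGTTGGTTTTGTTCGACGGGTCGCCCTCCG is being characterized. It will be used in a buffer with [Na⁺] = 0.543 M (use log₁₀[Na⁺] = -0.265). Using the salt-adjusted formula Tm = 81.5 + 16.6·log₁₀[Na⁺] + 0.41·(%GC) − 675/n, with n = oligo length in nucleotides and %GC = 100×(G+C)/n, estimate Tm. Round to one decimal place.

Length n = 31. Scanning the sequence gives G=11, A=1, C=9, T=10.
G+C = 20, so %GC = 20/31 × 100 = 64.516%
Salt term: 16.6 × (-0.265) = -4.399
GC term: 0.41 × 64.516 = 26.452; length term: −675/31 = −21.774
Tm = 81.5 + (-4.399) + 26.452 − 21.774 = 81.779 → 81.8°C

81.8°C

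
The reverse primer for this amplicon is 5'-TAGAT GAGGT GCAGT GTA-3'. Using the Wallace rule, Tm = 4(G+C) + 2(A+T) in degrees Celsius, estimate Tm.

52°C

Scanning the sequence gives C=1, T=5, G=7, A=5.
A+T = 10, G+C = 8
Tm = 4·8 + 2·10 = 32 + 20 = 52°C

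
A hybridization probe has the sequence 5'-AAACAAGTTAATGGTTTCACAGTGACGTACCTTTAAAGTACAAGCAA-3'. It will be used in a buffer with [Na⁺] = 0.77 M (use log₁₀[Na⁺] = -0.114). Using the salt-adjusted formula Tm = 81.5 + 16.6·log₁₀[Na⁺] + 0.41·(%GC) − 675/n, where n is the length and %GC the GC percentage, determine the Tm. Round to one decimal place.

79.2°C

Length n = 47. T=12, G=8, C=8, A=19
G+C = 16, so %GC = 16/47 × 100 = 34.043%
Salt term: 16.6 × (-0.114) = -1.892
GC term: 0.41 × 34.043 = 13.958; length term: −675/47 = −14.362
Tm = 81.5 + (-1.892) + 13.958 − 14.362 = 79.204 → 79.2°C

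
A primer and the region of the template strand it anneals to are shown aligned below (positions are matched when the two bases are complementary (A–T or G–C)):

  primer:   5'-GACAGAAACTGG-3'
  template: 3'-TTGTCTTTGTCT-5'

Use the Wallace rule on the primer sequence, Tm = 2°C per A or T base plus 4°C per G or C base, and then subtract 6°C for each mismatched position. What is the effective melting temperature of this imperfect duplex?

Primer base counts: A=5, T=1, G=4, C=2 → A+T=6, G+C=6
Perfect-match Tm = 2(6) + 4(6) = 12 + 24 = 36°C
Mismatches (positions where the bases are not complementary): 3 (at positions 1, 10, 12)
Effective Tm = 36 − 3×6 = 36 − 18 = 18°C

18°C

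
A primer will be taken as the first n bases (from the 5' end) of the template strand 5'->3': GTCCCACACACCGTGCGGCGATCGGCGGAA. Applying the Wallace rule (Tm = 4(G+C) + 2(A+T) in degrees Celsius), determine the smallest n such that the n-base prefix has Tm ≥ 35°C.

First 10 bases: GTCCCACACA → Tm = 32°C (< 35°C)
First 11 bases: GTCCCACACAC → Tm = 36°C (≥ 35°C)
Each additional base adds 2°C (A/T) or 4°C (G/C), so Tm is non-decreasing in n; n = 11 is the first length to reach 35°C.

n = 11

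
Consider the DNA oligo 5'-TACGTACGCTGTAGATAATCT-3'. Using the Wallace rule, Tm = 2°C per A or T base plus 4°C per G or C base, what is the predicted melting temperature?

G=4, T=7, A=6, C=4
So N_AT = 13 and N_GC = 8.
Tm = 2(13) + 4(8) = 26 + 32 = 58°C

58°C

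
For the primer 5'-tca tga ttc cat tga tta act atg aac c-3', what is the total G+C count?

Base counts: T=10, A=9, G=3, C=6
Total G or C: 3 + 6 = 9

9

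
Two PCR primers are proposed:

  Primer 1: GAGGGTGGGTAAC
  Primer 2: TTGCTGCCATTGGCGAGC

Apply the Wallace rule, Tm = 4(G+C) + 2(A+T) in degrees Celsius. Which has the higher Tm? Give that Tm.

Primer 1: A+T=5, G+C=8 → Tm = 2(5)+4(8) = 42°C
Primer 2: A+T=7, G+C=11 → Tm = 2(7)+4(11) = 58°C
42°C vs 58°C → primer 2 is higher.

Primer 2, 58°C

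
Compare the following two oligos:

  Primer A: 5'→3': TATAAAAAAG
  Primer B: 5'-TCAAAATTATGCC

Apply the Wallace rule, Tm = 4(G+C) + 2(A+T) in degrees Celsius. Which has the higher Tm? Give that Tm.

Primer B, 34°C

Primer A: A+T=9, G+C=1 → Tm = 2(9)+4(1) = 22°C
Primer B: A+T=9, G+C=4 → Tm = 2(9)+4(4) = 34°C
22°C vs 34°C → primer B is higher.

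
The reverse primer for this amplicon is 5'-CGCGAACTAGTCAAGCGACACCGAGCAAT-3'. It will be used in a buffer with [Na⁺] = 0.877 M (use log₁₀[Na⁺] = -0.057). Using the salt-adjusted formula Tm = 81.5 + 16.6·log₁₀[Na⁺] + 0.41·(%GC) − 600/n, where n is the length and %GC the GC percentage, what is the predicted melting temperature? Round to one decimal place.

Length n = 29. Scanning the sequence gives T=3, C=9, G=7, A=10.
G+C = 16, so %GC = 16/29 × 100 = 55.172%
Salt term: 16.6 × (-0.057) = -0.946
GC term: 0.41 × 55.172 = 22.621; length term: −600/29 = −20.69
Tm = 81.5 + (-0.946) + 22.621 − 20.69 = 82.485 → 82.5°C

82.5°C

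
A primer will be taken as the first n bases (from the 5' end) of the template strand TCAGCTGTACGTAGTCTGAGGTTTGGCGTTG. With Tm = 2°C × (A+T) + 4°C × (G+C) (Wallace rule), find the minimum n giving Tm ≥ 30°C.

First 9 bases: TCAGCTGTA → Tm = 26°C (< 30°C)
First 10 bases: TCAGCTGTAC → Tm = 30°C (≥ 30°C)
Each additional base adds 2°C (A/T) or 4°C (G/C), so Tm is non-decreasing in n; n = 10 is the first length to reach 30°C.

n = 10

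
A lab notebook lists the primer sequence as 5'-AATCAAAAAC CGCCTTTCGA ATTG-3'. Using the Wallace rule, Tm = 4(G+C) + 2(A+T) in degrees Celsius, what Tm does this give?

66°C

Base counts: A=9, C=6, G=3, T=6
AT pairs contribute 15, GC pairs contribute 9.
Tm = 2×15 + 4×9 = 66°C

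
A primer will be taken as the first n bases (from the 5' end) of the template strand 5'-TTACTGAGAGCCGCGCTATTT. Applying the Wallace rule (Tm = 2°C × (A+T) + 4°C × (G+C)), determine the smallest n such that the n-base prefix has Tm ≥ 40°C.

First 12 bases: TTACTGAGAGCC → Tm = 36°C (< 40°C)
First 13 bases: TTACTGAGAGCCG → Tm = 40°C (≥ 40°C)
Since every base adds ≥2°C, Tm only increases with n, so the threshold is first crossed at n = 13.

n = 13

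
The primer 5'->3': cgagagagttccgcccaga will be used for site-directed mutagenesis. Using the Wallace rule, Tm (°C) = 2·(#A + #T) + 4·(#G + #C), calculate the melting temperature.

Scanning the sequence gives C=6, T=2, G=6, A=5.
So N_AT = 7 and N_GC = 12.
Tm = 2(7) + 4(12) = 14 + 48 = 62°C

62°C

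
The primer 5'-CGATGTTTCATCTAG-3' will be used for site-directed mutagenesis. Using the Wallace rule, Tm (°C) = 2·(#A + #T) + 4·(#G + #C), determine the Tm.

C=3, A=3, G=3, T=6
AT pairs contribute 9, GC pairs contribute 6.
Tm = 2(9) + 4(6) = 18 + 24 = 42°C

42°C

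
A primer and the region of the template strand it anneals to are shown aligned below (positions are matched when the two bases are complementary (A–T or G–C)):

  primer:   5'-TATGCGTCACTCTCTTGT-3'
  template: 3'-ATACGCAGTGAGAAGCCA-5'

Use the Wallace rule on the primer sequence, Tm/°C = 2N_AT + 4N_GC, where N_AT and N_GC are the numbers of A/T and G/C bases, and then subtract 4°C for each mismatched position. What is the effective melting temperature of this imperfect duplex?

Primer base counts: A=2, T=8, G=3, C=5 → A+T=10, G+C=8
Perfect-match Tm = 2(10) + 4(8) = 20 + 32 = 52°C
Mismatches (positions where the bases are not complementary): 3 (at positions 14, 15, 16)
Effective Tm = 52 − 3×4 = 52 − 12 = 40°C

40°C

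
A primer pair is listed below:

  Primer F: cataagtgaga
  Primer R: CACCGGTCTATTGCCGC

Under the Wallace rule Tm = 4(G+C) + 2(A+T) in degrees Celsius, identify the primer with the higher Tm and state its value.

Primer R, 56°C

Primer F: A+T=7, G+C=4 → Tm = 2(7)+4(4) = 30°C
Primer R: A+T=6, G+C=11 → Tm = 2(6)+4(11) = 56°C
30°C vs 56°C → primer R is higher.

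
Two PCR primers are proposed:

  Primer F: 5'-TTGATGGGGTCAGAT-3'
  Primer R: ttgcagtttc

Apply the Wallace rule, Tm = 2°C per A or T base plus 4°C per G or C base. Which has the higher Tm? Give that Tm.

Primer F, 44°C

Primer F: A+T=8, G+C=7 → Tm = 2(8)+4(7) = 44°C
Primer R: A+T=6, G+C=4 → Tm = 2(6)+4(4) = 28°C
44°C vs 28°C → primer F is higher.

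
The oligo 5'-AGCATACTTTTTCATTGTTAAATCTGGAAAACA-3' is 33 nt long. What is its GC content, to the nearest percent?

27%

Counting bases: G=4, A=12, C=5, T=12
G+C = 4 + 5 = 9 out of 33 bases
%GC = 9/33 × 100 = 27.27% ≈ 27%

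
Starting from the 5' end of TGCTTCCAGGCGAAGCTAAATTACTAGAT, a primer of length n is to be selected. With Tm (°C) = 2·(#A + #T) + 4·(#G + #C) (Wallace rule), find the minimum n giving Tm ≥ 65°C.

n = 23

First 22 bases: TGCTTCCAGGCGAAGCTAAATT → Tm = 64°C (< 65°C)
First 23 bases: TGCTTCCAGGCGAAGCTAAATTA → Tm = 66°C (≥ 65°C)
Each additional base adds 2°C (A/T) or 4°C (G/C), so Tm is non-decreasing in n; n = 23 is the first length to reach 65°C.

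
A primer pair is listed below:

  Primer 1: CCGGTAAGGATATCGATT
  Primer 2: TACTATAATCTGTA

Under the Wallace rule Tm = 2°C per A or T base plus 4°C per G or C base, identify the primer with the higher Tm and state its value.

Primer 1, 52°C

Primer 1: A+T=10, G+C=8 → Tm = 2(10)+4(8) = 52°C
Primer 2: A+T=11, G+C=3 → Tm = 2(11)+4(3) = 34°C
52°C vs 34°C → primer 1 is higher.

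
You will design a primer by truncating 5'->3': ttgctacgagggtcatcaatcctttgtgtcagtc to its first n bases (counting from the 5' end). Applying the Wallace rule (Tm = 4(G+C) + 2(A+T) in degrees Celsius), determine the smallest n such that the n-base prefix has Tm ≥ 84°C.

n = 29

First 28 bases: TTGCTACGAGGGTCATCAATCCTTTGTG → Tm = 82°C (< 84°C)
First 29 bases: TTGCTACGAGGGTCATCAATCCTTTGTGT → Tm = 84°C (≥ 84°C)
Each additional base adds 2°C (A/T) or 4°C (G/C), so Tm is non-decreasing in n; n = 29 is the first length to reach 84°C.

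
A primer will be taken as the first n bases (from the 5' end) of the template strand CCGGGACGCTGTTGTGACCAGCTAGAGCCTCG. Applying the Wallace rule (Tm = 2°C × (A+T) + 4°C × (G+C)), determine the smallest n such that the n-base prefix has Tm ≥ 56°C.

First 16 bases: CCGGGACGCTGTTGTG → Tm = 54°C (< 56°C)
First 17 bases: CCGGGACGCTGTTGTGA → Tm = 56°C (≥ 56°C)
Each additional base adds 2°C (A/T) or 4°C (G/C), so Tm is non-decreasing in n; n = 17 is the first length to reach 56°C.

n = 17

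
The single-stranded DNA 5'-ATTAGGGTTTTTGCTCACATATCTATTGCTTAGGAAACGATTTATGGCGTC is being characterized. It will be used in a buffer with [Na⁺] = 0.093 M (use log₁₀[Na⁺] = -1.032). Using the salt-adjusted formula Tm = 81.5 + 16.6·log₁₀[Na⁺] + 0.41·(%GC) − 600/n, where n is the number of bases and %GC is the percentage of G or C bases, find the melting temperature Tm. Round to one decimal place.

67.9°C

Length n = 51. Counting bases: T=20, A=12, C=8, G=11
G+C = 19, so %GC = 19/51 × 100 = 37.255%
Salt term: 16.6 × (-1.032) = -17.131
GC term: 0.41 × 37.255 = 15.275; length term: −600/51 = −11.765
Tm = 81.5 + (-17.131) + 15.275 − 11.765 = 67.879 → 67.9°C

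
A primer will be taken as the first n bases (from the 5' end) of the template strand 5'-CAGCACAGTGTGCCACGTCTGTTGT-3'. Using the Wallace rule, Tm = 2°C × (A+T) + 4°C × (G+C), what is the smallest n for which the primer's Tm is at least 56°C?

First 16 bases: CAGCACAGTGTGCCAC → Tm = 52°C (< 56°C)
First 17 bases: CAGCACAGTGTGCCACG → Tm = 56°C (≥ 56°C)
Each additional base adds 2°C (A/T) or 4°C (G/C), so Tm is non-decreasing in n; n = 17 is the first length to reach 56°C.

n = 17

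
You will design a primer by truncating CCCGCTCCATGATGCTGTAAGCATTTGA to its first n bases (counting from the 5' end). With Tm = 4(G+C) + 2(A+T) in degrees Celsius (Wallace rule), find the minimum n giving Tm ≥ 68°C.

First 21 bases: CCCGCTCCATGATGCTGTAAG → Tm = 66°C (< 68°C)
First 22 bases: CCCGCTCCATGATGCTGTAAGC → Tm = 70°C (≥ 68°C)
Each additional base adds 2°C (A/T) or 4°C (G/C), so Tm is non-decreasing in n; n = 22 is the first length to reach 68°C.

n = 22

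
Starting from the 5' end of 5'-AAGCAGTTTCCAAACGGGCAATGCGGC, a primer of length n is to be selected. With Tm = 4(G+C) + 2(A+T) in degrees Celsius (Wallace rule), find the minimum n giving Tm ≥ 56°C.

First 18 bases: AAGCAGTTTCCAAACGGG → Tm = 54°C (< 56°C)
First 19 bases: AAGCAGTTTCCAAACGGGC → Tm = 58°C (≥ 56°C)
Each additional base adds 2°C (A/T) or 4°C (G/C), so Tm is non-decreasing in n; n = 19 is the first length to reach 56°C.

n = 19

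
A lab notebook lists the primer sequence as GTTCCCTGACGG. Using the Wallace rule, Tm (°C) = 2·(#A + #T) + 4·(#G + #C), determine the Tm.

40°C

Counting bases: T=3, C=4, A=1, G=4
A+T = 4, G+C = 8
Tm = 4·8 + 2·4 = 32 + 8 = 40°C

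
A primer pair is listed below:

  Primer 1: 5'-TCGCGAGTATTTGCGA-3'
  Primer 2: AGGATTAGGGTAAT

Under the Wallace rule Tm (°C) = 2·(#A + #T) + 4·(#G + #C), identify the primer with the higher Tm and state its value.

Primer 1, 48°C

Primer 1: A+T=8, G+C=8 → Tm = 2(8)+4(8) = 48°C
Primer 2: A+T=9, G+C=5 → Tm = 2(9)+4(5) = 38°C
48°C vs 38°C → primer 1 is higher.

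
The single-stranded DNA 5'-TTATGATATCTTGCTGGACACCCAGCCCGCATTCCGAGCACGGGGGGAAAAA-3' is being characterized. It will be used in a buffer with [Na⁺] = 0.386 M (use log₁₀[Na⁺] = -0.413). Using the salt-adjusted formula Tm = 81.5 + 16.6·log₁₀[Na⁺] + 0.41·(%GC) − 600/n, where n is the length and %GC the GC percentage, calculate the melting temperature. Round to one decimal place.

85.2°C

Length n = 52. Scanning the sequence gives T=10, G=14, C=14, A=14.
G+C = 28, so %GC = 28/52 × 100 = 53.846%
Salt term: 16.6 × (-0.413) = -6.856
GC term: 0.41 × 53.846 = 22.077; length term: −600/52 = −11.538
Tm = 81.5 + (-6.856) + 22.077 − 11.538 = 85.183 → 85.2°C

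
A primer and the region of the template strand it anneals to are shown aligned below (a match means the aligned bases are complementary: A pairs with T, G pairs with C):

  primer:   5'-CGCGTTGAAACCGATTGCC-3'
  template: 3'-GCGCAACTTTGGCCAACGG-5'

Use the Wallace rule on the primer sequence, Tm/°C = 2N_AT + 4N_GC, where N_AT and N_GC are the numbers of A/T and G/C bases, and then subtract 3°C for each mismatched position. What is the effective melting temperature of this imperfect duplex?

Primer base counts: A=4, T=4, G=5, C=6 → A+T=8, G+C=11
Perfect-match Tm = 2(8) + 4(11) = 16 + 44 = 60°C
Mismatches (positions where the bases are not complementary): 1 (at position 14)
Effective Tm = 60 − 1×3 = 60 − 3 = 57°C

57°C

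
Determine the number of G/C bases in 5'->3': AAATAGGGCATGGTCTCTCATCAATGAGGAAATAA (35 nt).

Base counts: T=8, G=8, A=14, C=5
G+C = 8 + 5 = 13

13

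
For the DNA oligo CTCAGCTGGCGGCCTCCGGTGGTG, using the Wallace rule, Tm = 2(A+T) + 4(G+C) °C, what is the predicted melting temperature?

Base counts: A=1, G=10, T=5, C=8
AT pairs contribute 6, GC pairs contribute 18.
Tm = 4·18 + 2·6 = 72 + 12 = 84°C

84°C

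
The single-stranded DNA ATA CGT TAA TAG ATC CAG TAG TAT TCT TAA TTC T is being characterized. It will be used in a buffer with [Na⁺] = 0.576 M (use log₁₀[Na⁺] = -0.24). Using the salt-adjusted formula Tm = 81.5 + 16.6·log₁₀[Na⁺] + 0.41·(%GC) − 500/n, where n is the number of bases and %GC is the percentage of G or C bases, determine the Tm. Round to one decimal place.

Length n = 34. A=11, C=5, T=14, G=4
G+C = 9, so %GC = 9/34 × 100 = 26.471%
Salt term: 16.6 × (-0.24) = -3.984
GC term: 0.41 × 26.471 = 10.853; length term: −500/34 = −14.706
Tm = 81.5 + (-3.984) + 10.853 − 14.706 = 73.663 → 73.7°C

73.7°C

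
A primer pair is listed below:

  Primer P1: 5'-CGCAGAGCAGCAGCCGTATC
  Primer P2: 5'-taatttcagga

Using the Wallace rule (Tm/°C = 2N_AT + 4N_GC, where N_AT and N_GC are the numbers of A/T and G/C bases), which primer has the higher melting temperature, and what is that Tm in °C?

Primer P1: A+T=7, G+C=13 → Tm = 2(7)+4(13) = 66°C
Primer P2: A+T=8, G+C=3 → Tm = 2(8)+4(3) = 28°C
66°C vs 28°C → primer P1 is higher.

Primer P1, 66°C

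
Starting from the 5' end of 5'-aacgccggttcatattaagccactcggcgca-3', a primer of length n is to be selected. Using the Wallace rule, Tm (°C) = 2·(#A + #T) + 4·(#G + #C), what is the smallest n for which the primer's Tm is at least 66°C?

First 22 bases: AACGCCGGTTCATATTAAGCCA → Tm = 64°C (< 66°C)
First 23 bases: AACGCCGGTTCATATTAAGCCAC → Tm = 68°C (≥ 66°C)
Each additional base adds 2°C (A/T) or 4°C (G/C), so Tm is non-decreasing in n; n = 23 is the first length to reach 66°C.

n = 23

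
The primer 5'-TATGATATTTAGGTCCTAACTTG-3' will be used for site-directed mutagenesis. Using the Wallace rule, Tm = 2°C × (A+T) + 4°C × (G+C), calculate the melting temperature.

Scanning the sequence gives C=3, G=4, A=6, T=10.
A+T = 16, G+C = 7
Tm = 2×16 + 4×7 = 60°C

60°C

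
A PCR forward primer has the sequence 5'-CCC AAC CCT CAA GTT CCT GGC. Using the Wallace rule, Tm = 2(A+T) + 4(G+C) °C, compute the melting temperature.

68°C

Base counts: T=4, G=3, C=10, A=4
AT pairs contribute 8, GC pairs contribute 13.
Tm = 2(8) + 4(13) = 16 + 52 = 68°C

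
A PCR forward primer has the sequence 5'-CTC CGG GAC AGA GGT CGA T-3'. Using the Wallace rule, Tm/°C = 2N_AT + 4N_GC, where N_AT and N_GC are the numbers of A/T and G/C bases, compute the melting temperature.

62°C

Base counts: G=7, A=4, T=3, C=5
A+T = 7, G+C = 12
Tm = 4·12 + 2·7 = 48 + 14 = 62°C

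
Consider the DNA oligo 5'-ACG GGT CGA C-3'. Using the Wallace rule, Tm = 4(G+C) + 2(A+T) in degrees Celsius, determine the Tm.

34°C

Counting bases: C=3, A=2, G=4, T=1
So N_AT = 3 and N_GC = 7.
Tm = 2(3) + 4(7) = 6 + 28 = 34°C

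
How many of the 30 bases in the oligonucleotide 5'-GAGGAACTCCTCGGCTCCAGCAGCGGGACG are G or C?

21

C=10, G=11, A=6, T=3
G+C = 11 + 10 = 21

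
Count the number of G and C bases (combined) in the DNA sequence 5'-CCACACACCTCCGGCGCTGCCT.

16

T=3, G=4, A=3, C=12
G+C = 4 + 12 = 16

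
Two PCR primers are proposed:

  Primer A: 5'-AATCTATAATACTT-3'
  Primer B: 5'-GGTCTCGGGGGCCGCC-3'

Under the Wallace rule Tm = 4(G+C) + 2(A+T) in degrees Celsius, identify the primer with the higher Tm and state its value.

Primer A: A+T=12, G+C=2 → Tm = 2(12)+4(2) = 32°C
Primer B: A+T=2, G+C=14 → Tm = 2(2)+4(14) = 60°C
32°C vs 60°C → primer B is higher.

Primer B, 60°C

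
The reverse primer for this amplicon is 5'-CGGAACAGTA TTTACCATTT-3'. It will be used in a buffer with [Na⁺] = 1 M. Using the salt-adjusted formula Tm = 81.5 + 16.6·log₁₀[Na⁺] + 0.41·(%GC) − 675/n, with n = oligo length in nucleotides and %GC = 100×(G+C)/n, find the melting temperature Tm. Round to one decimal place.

Length n = 20. Base counts: A=6, G=3, C=4, T=7
G+C = 7, so %GC = 7/20 × 100 = 35%
Salt term: 16.6 × (0) = 0
GC term: 0.41 × 35 = 14.35; length term: −675/20 = −33.75
Tm = 81.5 + (0) + 14.35 − 33.75 = 62.1 → 62.1°C

62.1°C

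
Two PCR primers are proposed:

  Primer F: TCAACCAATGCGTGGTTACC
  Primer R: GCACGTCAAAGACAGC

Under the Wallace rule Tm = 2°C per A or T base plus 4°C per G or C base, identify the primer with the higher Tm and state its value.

Primer F, 60°C

Primer F: A+T=10, G+C=10 → Tm = 2(10)+4(10) = 60°C
Primer R: A+T=7, G+C=9 → Tm = 2(7)+4(9) = 50°C
60°C vs 50°C → primer F is higher.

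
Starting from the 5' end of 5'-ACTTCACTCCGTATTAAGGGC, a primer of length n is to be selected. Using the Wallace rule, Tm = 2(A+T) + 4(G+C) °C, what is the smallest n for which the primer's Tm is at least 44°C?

n = 16

First 15 bases: ACTTCACTCCGTATT → Tm = 42°C (< 44°C)
First 16 bases: ACTTCACTCCGTATTA → Tm = 44°C (≥ 44°C)
Since every base adds ≥2°C, Tm only increases with n, so the threshold is first crossed at n = 16.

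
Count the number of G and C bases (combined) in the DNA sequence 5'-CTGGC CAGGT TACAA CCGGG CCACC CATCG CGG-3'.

Scanning the sequence gives G=10, T=4, A=6, C=13.
Total G or C: 10 + 13 = 23

23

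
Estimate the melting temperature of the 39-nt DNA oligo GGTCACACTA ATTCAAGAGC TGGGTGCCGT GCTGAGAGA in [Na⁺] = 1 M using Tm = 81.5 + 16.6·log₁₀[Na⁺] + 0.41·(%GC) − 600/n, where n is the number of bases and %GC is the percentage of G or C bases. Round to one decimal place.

Length n = 39. Scanning the sequence gives A=10, T=8, C=8, G=13.
G+C = 21, so %GC = 21/39 × 100 = 53.846%
Salt term: 16.6 × (0) = 0
GC term: 0.41 × 53.846 = 22.077; length term: −600/39 = −15.385
Tm = 81.5 + (0) + 22.077 − 15.385 = 88.192 → 88.2°C

88.2°C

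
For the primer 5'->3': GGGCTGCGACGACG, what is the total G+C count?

11

Scanning the sequence gives T=1, G=7, A=2, C=4.
G+C = 7 + 4 = 11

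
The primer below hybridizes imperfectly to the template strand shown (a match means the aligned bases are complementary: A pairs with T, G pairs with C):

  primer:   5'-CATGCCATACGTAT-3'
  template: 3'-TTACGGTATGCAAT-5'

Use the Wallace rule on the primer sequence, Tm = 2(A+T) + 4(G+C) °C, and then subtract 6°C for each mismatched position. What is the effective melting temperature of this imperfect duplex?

22°C

Primer base counts: A=4, T=4, G=2, C=4 → A+T=8, G+C=6
Perfect-match Tm = 2(8) + 4(6) = 16 + 24 = 40°C
Mismatches (positions where the bases are not complementary): 3 (at positions 1, 13, 14)
Effective Tm = 40 − 3×6 = 40 − 18 = 22°C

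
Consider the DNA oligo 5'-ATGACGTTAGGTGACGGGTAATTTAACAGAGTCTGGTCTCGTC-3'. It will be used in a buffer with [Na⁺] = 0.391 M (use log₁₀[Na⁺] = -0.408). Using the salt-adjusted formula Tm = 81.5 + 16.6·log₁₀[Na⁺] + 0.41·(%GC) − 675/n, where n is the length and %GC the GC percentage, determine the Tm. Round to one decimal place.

Length n = 43. Base counts: T=13, A=10, G=13, C=7
G+C = 20, so %GC = 20/43 × 100 = 46.512%
Salt term: 16.6 × (-0.408) = -6.773
GC term: 0.41 × 46.512 = 19.07; length term: −675/43 = −15.698
Tm = 81.5 + (-6.773) + 19.07 − 15.698 = 78.099 → 78.1°C

78.1°C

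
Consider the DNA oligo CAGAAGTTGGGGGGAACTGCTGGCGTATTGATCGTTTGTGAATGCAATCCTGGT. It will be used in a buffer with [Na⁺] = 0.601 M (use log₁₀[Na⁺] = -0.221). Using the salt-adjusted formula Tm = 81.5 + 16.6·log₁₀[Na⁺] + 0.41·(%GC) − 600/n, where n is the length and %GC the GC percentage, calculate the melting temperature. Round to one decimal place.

87.2°C

Length n = 54. Counting bases: A=11, C=8, T=16, G=19
G+C = 27, so %GC = 27/54 × 100 = 50%
Salt term: 16.6 × (-0.221) = -3.669
GC term: 0.41 × 50 = 20.5; length term: −600/54 = −11.111
Tm = 81.5 + (-3.669) + 20.5 − 11.111 = 87.22 → 87.2°C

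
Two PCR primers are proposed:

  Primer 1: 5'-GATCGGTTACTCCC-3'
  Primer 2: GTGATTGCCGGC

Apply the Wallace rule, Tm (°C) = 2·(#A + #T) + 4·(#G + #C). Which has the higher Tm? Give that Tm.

Primer 1, 44°C

Primer 1: A+T=6, G+C=8 → Tm = 2(6)+4(8) = 44°C
Primer 2: A+T=4, G+C=8 → Tm = 2(4)+4(8) = 40°C
44°C vs 40°C → primer 1 is higher.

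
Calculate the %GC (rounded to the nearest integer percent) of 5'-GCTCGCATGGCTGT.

Base counts: C=4, A=1, G=5, T=4
G+C = 5 + 4 = 9 out of 14 bases
%GC = 9/14 × 100 = 64.29% ≈ 64%

64%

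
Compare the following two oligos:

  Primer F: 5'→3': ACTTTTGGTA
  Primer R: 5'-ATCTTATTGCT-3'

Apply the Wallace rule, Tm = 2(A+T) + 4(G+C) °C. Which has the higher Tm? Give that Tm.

Primer F: A+T=7, G+C=3 → Tm = 2(7)+4(3) = 26°C
Primer R: A+T=8, G+C=3 → Tm = 2(8)+4(3) = 28°C
26°C vs 28°C → primer R is higher.

Primer R, 28°C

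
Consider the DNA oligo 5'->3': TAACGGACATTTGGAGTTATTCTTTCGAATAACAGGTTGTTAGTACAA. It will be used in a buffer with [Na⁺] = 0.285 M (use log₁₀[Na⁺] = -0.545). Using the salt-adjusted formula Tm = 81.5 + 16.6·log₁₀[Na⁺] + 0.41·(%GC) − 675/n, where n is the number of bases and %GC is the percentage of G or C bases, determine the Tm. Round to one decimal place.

72.1°C

Length n = 48. Counting bases: C=6, G=10, T=17, A=15
G+C = 16, so %GC = 16/48 × 100 = 33.333%
Salt term: 16.6 × (-0.545) = -9.047
GC term: 0.41 × 33.333 = 13.667; length term: −675/48 = −14.062
Tm = 81.5 + (-9.047) + 13.667 − 14.062 = 72.058 → 72.1°C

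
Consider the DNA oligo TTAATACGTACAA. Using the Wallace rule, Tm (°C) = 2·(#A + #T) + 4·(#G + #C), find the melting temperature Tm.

32°C

A=6, T=4, C=2, G=1
So N_AT = 10 and N_GC = 3.
Tm = 2×10 + 4×3 = 32°C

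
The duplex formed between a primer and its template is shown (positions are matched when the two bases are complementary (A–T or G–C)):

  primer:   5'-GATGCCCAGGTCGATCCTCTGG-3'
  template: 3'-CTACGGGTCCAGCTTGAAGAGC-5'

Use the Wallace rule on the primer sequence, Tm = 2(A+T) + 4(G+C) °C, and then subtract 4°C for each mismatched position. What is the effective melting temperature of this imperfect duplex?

60°C

Primer base counts: A=3, T=5, G=7, C=7 → A+T=8, G+C=14
Perfect-match Tm = 2(8) + 4(14) = 16 + 56 = 72°C
Mismatches (positions where the bases are not complementary): 3 (at positions 15, 17, 21)
Effective Tm = 72 − 3×4 = 72 − 12 = 60°C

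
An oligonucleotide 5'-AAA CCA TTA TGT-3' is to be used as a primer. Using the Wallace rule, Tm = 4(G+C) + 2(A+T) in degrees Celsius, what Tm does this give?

30°C

A=5, C=2, G=1, T=4
A+T = 9, G+C = 3
Tm = 4·3 + 2·9 = 12 + 18 = 30°C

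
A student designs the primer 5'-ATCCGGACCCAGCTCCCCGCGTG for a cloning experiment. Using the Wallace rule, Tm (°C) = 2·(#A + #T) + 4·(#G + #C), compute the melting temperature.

80°C

Scanning the sequence gives C=11, G=6, A=3, T=3.
A+T = 6, G+C = 17
Tm = 2(6) + 4(17) = 12 + 68 = 80°C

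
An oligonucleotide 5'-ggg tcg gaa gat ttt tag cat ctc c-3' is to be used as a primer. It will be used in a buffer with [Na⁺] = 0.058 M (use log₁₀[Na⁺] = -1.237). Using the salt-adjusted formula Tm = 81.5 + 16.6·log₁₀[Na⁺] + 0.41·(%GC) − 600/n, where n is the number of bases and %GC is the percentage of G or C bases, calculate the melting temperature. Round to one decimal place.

56.6°C

Length n = 25. Counting bases: C=5, A=5, G=7, T=8
G+C = 12, so %GC = 12/25 × 100 = 48%
Salt term: 16.6 × (-1.237) = -20.534
GC term: 0.41 × 48 = 19.68; length term: −600/25 = −24
Tm = 81.5 + (-20.534) + 19.68 − 24 = 56.646 → 56.6°C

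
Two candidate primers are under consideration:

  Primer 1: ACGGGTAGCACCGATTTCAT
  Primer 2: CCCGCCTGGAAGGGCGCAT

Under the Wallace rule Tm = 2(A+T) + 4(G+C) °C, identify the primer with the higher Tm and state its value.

Primer 2, 66°C

Primer 1: A+T=10, G+C=10 → Tm = 2(10)+4(10) = 60°C
Primer 2: A+T=5, G+C=14 → Tm = 2(5)+4(14) = 66°C
60°C vs 66°C → primer 2 is higher.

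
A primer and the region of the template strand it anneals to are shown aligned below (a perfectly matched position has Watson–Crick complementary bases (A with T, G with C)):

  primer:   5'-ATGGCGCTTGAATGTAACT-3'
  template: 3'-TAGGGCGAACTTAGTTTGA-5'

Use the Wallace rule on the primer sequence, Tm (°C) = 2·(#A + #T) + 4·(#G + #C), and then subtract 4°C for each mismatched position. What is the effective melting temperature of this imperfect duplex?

Primer base counts: A=5, T=6, G=5, C=3 → A+T=11, G+C=8
Perfect-match Tm = 2(11) + 4(8) = 22 + 32 = 54°C
Mismatches (positions where the bases are not complementary): 4 (at positions 3, 4, 14, 15)
Effective Tm = 54 − 4×4 = 54 − 16 = 38°C

38°C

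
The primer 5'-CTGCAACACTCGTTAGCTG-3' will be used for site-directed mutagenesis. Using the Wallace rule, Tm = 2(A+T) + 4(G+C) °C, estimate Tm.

58°C

Counting bases: G=4, T=5, C=6, A=4
So N_AT = 9 and N_GC = 10.
Tm = 2×9 + 4×10 = 58°C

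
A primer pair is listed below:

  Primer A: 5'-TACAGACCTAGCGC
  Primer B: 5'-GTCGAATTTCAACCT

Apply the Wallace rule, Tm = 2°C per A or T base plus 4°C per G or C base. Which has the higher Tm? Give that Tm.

Primer A, 44°C

Primer A: A+T=6, G+C=8 → Tm = 2(6)+4(8) = 44°C
Primer B: A+T=9, G+C=6 → Tm = 2(9)+4(6) = 42°C
44°C vs 42°C → primer A is higher.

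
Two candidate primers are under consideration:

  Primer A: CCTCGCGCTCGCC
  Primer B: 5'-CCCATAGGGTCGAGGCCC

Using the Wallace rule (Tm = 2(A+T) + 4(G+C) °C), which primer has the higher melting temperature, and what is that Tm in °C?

Primer B, 62°C

Primer A: A+T=2, G+C=11 → Tm = 2(2)+4(11) = 48°C
Primer B: A+T=5, G+C=13 → Tm = 2(5)+4(13) = 62°C
48°C vs 62°C → primer B is higher.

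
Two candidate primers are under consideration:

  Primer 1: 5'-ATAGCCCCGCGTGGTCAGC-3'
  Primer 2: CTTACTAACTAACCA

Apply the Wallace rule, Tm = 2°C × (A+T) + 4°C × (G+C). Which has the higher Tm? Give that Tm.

Primer 1, 64°C

Primer 1: A+T=6, G+C=13 → Tm = 2(6)+4(13) = 64°C
Primer 2: A+T=10, G+C=5 → Tm = 2(10)+4(5) = 40°C
64°C vs 40°C → primer 1 is higher.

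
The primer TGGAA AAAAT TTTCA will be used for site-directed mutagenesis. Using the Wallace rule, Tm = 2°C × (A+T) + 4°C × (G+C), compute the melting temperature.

C=1, A=7, G=2, T=5
A+T = 12, G+C = 3
Tm = 2×12 + 4×3 = 36°C

36°C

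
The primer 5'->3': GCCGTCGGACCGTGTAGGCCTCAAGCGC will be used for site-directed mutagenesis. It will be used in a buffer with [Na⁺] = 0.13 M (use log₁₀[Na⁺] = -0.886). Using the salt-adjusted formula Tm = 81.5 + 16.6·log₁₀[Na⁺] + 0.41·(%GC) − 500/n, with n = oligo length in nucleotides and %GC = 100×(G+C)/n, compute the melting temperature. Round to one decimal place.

Length n = 28. Scanning the sequence gives C=10, G=10, A=4, T=4.
G+C = 20, so %GC = 20/28 × 100 = 71.429%
Salt term: 16.6 × (-0.886) = -14.708
GC term: 0.41 × 71.429 = 29.286; length term: −500/28 = −17.857
Tm = 81.5 + (-14.708) + 29.286 − 17.857 = 78.221 → 78.2°C

78.2°C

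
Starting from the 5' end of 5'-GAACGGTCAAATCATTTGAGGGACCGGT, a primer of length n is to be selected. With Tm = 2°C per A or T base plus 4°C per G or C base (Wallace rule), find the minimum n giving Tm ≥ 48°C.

n = 18

First 17 bases: GAACGGTCAAATCATTT → Tm = 46°C (< 48°C)
First 18 bases: GAACGGTCAAATCATTTG → Tm = 50°C (≥ 48°C)
Since every base adds ≥2°C, Tm only increases with n, so the threshold is first crossed at n = 18.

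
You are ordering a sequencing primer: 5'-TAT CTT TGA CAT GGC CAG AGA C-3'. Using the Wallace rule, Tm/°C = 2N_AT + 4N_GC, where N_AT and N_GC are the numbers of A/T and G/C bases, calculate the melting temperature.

Base counts: T=6, G=5, C=5, A=6
A+T = 12, G+C = 10
Tm = 2(12) + 4(10) = 24 + 40 = 64°C

64°C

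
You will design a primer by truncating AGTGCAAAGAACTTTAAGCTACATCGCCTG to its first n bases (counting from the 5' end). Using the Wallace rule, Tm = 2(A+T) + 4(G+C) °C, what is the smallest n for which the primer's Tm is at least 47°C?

First 17 bases: AGTGCAAAGAACTTTAA → Tm = 44°C (< 47°C)
First 18 bases: AGTGCAAAGAACTTTAAG → Tm = 48°C (≥ 47°C)
Each additional base adds 2°C (A/T) or 4°C (G/C), so Tm is non-decreasing in n; n = 18 is the first length to reach 47°C.

n = 18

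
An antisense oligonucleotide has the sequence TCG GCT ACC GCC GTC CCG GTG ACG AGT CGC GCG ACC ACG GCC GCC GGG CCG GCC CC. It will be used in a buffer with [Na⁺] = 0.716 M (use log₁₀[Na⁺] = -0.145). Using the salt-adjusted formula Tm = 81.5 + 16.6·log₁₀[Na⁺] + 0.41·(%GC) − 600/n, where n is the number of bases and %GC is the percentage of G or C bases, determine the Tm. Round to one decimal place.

Length n = 56. C=26, A=5, G=20, T=5
G+C = 46, so %GC = 46/56 × 100 = 82.143%
Salt term: 16.6 × (-0.145) = -2.407
GC term: 0.41 × 82.143 = 33.679; length term: −600/56 = −10.714
Tm = 81.5 + (-2.407) + 33.679 − 10.714 = 102.058 → 102.1°C

102.1°C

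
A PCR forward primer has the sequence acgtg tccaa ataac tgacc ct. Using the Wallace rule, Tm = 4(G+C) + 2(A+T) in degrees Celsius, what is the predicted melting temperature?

64°C

G=3, C=7, T=5, A=7
A+T = 12, G+C = 10
Tm = 2(12) + 4(10) = 24 + 40 = 64°C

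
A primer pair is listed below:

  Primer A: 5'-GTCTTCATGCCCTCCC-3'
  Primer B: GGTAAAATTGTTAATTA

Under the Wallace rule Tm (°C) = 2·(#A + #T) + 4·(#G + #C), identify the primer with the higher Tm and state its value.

Primer A, 52°C

Primer A: A+T=6, G+C=10 → Tm = 2(6)+4(10) = 52°C
Primer B: A+T=14, G+C=3 → Tm = 2(14)+4(3) = 40°C
52°C vs 40°C → primer A is higher.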